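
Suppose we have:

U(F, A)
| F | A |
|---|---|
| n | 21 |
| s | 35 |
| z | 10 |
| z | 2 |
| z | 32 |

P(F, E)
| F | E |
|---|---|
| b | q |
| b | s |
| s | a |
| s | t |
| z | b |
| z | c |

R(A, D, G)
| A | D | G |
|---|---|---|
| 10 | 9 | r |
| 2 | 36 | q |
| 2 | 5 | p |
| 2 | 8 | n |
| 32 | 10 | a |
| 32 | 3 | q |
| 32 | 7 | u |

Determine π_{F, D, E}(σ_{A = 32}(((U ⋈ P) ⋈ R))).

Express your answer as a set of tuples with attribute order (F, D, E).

{(z, 10, b), (z, 10, c), (z, 3, b), (z, 3, c), (z, 7, b), (z, 7, c)}

U ⋈ P (natural join on F): {(s, 35, a), (s, 35, t), (z, 10, b), (z, 10, c), (z, 2, b), (z, 2, c), (z, 32, b), (z, 32, c)}
(U ⋈ P) ⋈ R (natural join on A): {(z, 10, b, 9, r), (z, 10, c, 9, r), (z, 2, b, 36, q), (z, 2, b, 5, p), (z, 2, b, 8, n), (z, 2, c, 36, q), (z, 2, c, 5, p), (z, 2, c, 8, n), (z, 32, b, 10, a), (z, 32, b, 3, q), (z, 32, b, 7, u), (z, 32, c, 10, a), (z, 32, c, 3, q), (z, 32, c, 7, u)}
Filtering on A = 32 leaves {(z, 32, b, 10, a), (z, 32, b, 3, q), (z, 32, b, 7, u), (z, 32, c, 10, a), (z, 32, c, 3, q), (z, 32, c, 7, u)}.
Keep only column(s) F, D, E: {(z, 10, b), (z, 10, c), (z, 3, b), (z, 3, c), (z, 7, b), (z, 7, c)}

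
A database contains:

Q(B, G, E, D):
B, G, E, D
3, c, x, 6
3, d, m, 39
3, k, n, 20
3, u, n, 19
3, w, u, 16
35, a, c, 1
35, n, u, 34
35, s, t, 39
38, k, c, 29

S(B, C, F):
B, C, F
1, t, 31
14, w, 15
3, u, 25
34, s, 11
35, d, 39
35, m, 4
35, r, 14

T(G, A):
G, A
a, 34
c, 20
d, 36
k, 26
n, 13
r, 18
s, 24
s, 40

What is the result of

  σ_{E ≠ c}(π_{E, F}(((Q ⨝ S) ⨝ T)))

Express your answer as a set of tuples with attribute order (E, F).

{(m, 25), (n, 25), (t, 14), (t, 39), (t, 4), (u, 14), (u, 39), (u, 4), (x, 25)}

Natural join on B: {(3, c, x, 6, u, 25), (3, d, m, 39, u, 25), (3, k, n, 20, u, 25), (3, u, n, 19, u, 25), (3, w, u, 16, u, 25), (35, a, c, 1, d, 39), (35, a, c, 1, m, 4), (35, a, c, 1, r, 14), (35, n, u, 34, d, 39), (35, n, u, 34, m, 4), (35, n, u, 34, r, 14), (35, s, t, 39, d, 39), (35, s, t, 39, m, 4), (35, s, t, 39, r, 14)}
Natural join on G: {(3, c, x, 6, u, 25, 20), (3, d, m, 39, u, 25, 36), (3, k, n, 20, u, 25, 26), (35, a, c, 1, d, 39, 34), (35, a, c, 1, m, 4, 34), (35, a, c, 1, r, 14, 34), (35, n, u, 34, d, 39, 13), (35, n, u, 34, m, 4, 13), (35, n, u, 34, r, 14, 13), (35, s, t, 39, d, 39, 24), (35, s, t, 39, d, 39, 40), (35, s, t, 39, m, 4, 24), (35, s, t, 39, m, 4, 40), (35, s, t, 39, r, 14, 24), (35, s, t, 39, r, 14, 40)}
Projecting to E, F (3 duplicate(s) eliminated): {(c, 14), (c, 39), (c, 4), (m, 25), (n, 25), (t, 14), (t, 39), (t, 4), (u, 14), (u, 39), (u, 4), (x, 25)}
σ[E ≠ c]: keep tuples satisfying E ≠ c → {(m, 25), (n, 25), (t, 14), (t, 39), (t, 4), (u, 14), (u, 39), (u, 4), (x, 25)}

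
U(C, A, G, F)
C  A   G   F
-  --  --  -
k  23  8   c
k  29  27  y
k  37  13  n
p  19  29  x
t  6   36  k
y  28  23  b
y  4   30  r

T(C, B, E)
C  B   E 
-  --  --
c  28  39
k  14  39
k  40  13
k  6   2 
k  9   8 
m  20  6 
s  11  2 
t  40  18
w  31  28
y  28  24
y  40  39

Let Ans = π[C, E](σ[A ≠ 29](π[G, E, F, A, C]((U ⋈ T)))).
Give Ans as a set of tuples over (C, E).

Natural join on C: {(k, 23, 8, c, 14, 39), (k, 23, 8, c, 40, 13), (k, 23, 8, c, 6, 2), (k, 23, 8, c, 9, 8), (k, 29, 27, y, 14, 39), (k, 29, 27, y, 40, 13), (k, 29, 27, y, 6, 2), (k, 29, 27, y, 9, 8), (k, 37, 13, n, 14, 39), (k, 37, 13, n, 40, 13), (k, 37, 13, n, 6, 2), (k, 37, 13, n, 9, 8), (t, 6, 36, k, 40, 18), (y, 28, 23, b, 28, 24), (y, 28, 23, b, 40, 39), (y, 4, 30, r, 28, 24), (y, 4, 30, r, 40, 39)}
π_{G, E, F, A, C} gives {(13, 13, n, 37, k), (13, 2, n, 37, k), (13, 39, n, 37, k), (13, 8, n, 37, k), (23, 24, b, 28, y), (23, 39, b, 28, y), (27, 13, y, 29, k), (27, 2, y, 29, k), (27, 39, y, 29, k), (27, 8, y, 29, k), (30, 24, r, 4, y), (30, 39, r, 4, y), (36, 18, k, 6, t), (8, 13, c, 23, k), (8, 2, c, 23, k), (8, 39, c, 23, k), (8, 8, c, 23, k)}.
Selection A ≠ 29: {(13, 13, n, 37, k), (13, 2, n, 37, k), (13, 39, n, 37, k), (13, 8, n, 37, k), (23, 24, b, 28, y), (23, 39, b, 28, y), (30, 24, r, 4, y), (30, 39, r, 4, y), (36, 18, k, 6, t), (8, 13, c, 23, k), (8, 2, c, 23, k), (8, 39, c, 23, k), (8, 8, c, 23, k)}
π_{C, E} gives {(k, 13), (k, 2), (k, 39), (k, 8), (t, 18), (y, 24), (y, 39)} (6 duplicate(s) eliminated).

{(k, 13), (k, 2), (k, 39), (k, 8), (t, 18), (y, 24), (y, 39)}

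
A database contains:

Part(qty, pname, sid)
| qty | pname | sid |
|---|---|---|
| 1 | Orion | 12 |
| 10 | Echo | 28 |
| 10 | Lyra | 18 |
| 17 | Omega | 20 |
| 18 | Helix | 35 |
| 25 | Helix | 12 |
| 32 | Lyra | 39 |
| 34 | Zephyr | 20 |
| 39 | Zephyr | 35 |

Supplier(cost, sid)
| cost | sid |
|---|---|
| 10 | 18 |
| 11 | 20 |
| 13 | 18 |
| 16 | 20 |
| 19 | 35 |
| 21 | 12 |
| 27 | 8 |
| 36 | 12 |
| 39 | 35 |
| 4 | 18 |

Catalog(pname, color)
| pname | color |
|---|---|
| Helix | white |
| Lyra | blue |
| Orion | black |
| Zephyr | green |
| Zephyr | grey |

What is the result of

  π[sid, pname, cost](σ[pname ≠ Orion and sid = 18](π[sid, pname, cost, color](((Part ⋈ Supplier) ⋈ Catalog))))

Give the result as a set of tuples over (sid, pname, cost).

Part ⋈ Supplier (natural join on sid): {(1, Orion, 12, 21), (1, Orion, 12, 36), (10, Lyra, 18, 10), (10, Lyra, 18, 13), (10, Lyra, 18, 4), (17, Omega, 20, 11), (17, Omega, 20, 16), (18, Helix, 35, 19), (18, Helix, 35, 39), (25, Helix, 12, 21), (25, Helix, 12, 36), (34, Zephyr, 20, 11), (34, Zephyr, 20, 16), (39, Zephyr, 35, 19), (39, Zephyr, 35, 39)}
(Part ⋈ Supplier) ⋈ Catalog (natural join on pname): {(1, Orion, 12, 21, black), (1, Orion, 12, 36, black), (10, Lyra, 18, 10, blue), (10, Lyra, 18, 13, blue), (10, Lyra, 18, 4, blue), (18, Helix, 35, 19, white), (18, Helix, 35, 39, white), (25, Helix, 12, 21, white), (25, Helix, 12, 36, white), (34, Zephyr, 20, 11, green), (34, Zephyr, 20, 11, grey), (34, Zephyr, 20, 16, green), (34, Zephyr, 20, 16, grey), (39, Zephyr, 35, 19, green), (39, Zephyr, 35, 19, grey), (39, Zephyr, 35, 39, green), (39, Zephyr, 35, 39, grey)}
Projecting to sid, pname, cost, color: {(12, Helix, 21, white), (12, Helix, 36, white), (12, Orion, 21, black), (12, Orion, 36, black), (18, Lyra, 10, blue), (18, Lyra, 13, blue), (18, Lyra, 4, blue), (20, Zephyr, 11, green), (20, Zephyr, 11, grey), (20, Zephyr, 16, green), (20, Zephyr, 16, grey), (35, Helix, 19, white), (35, Helix, 39, white), (35, Zephyr, 19, green), (35, Zephyr, 19, grey), (35, Zephyr, 39, green), (35, Zephyr, 39, grey)}
Filtering on pname ≠ Orion and sid = 18 leaves {(18, Lyra, 10, blue), (18, Lyra, 13, blue), (18, Lyra, 4, blue)}.
Projecting to sid, pname, cost: {(18, Lyra, 10), (18, Lyra, 13), (18, Lyra, 4)}

{(18, Lyra, 10), (18, Lyra, 13), (18, Lyra, 4)}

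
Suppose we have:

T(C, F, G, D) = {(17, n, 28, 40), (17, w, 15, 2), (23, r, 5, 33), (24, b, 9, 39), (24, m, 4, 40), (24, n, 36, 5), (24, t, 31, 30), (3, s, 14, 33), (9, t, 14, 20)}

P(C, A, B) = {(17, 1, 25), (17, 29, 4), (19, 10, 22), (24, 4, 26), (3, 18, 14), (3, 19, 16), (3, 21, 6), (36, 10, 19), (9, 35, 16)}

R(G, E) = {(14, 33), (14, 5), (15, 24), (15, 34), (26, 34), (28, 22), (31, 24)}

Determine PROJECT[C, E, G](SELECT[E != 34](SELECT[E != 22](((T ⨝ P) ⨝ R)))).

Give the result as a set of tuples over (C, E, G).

{(17, 24, 15), (24, 24, 31), (3, 33, 14), (3, 5, 14), (9, 33, 14), (9, 5, 14)}

Joining T and P on C yields {(17, n, 28, 40, 1, 25), (17, n, 28, 40, 29, 4), (17, w, 15, 2, 1, 25), (17, w, 15, 2, 29, 4), (24, b, 9, 39, 4, 26), (24, m, 4, 40, 4, 26), (24, n, 36, 5, 4, 26), (24, t, 31, 30, 4, 26), (3, s, 14, 33, 18, 14), (3, s, 14, 33, 19, 16), (3, s, 14, 33, 21, 6), (9, t, 14, 20, 35, 16)}.
Joining (T ⨝ P) and R on G yields {(17, n, 28, 40, 1, 25, 22), (17, n, 28, 40, 29, 4, 22), (17, w, 15, 2, 1, 25, 24), (17, w, 15, 2, 1, 25, 34), (17, w, 15, 2, 29, 4, 24), (17, w, 15, 2, 29, 4, 34), (24, t, 31, 30, 4, 26, 24), (3, s, 14, 33, 18, 14, 33), (3, s, 14, 33, 18, 14, 5), (3, s, 14, 33, 19, 16, 33), (3, s, 14, 33, 19, 16, 5), (3, s, 14, 33, 21, 6, 33), (3, s, 14, 33, 21, 6, 5), (9, t, 14, 20, 35, 16, 33), (9, t, 14, 20, 35, 16, 5)}.
Apply σ_{E != 22}; surviving tuples: {(17, w, 15, 2, 1, 25, 24), (17, w, 15, 2, 1, 25, 34), (17, w, 15, 2, 29, 4, 24), (17, w, 15, 2, 29, 4, 34), (24, t, 31, 30, 4, 26, 24), (3, s, 14, 33, 18, 14, 33), (3, s, 14, 33, 18, 14, 5), (3, s, 14, 33, 19, 16, 33), (3, s, 14, 33, 19, 16, 5), (3, s, 14, 33, 21, 6, 33), (3, s, 14, 33, 21, 6, 5), (9, t, 14, 20, 35, 16, 33), (9, t, 14, 20, 35, 16, 5)}
Apply σ_{E != 34}; surviving tuples: {(17, w, 15, 2, 1, 25, 24), (17, w, 15, 2, 29, 4, 24), (24, t, 31, 30, 4, 26, 24), (3, s, 14, 33, 18, 14, 33), (3, s, 14, 33, 18, 14, 5), (3, s, 14, 33, 19, 16, 33), (3, s, 14, 33, 19, 16, 5), (3, s, 14, 33, 21, 6, 33), (3, s, 14, 33, 21, 6, 5), (9, t, 14, 20, 35, 16, 33), (9, t, 14, 20, 35, 16, 5)}
Projecting to C, E, G (5 duplicate(s) eliminated): {(17, 24, 15), (24, 24, 31), (3, 33, 14), (3, 5, 14), (9, 33, 14), (9, 5, 14)}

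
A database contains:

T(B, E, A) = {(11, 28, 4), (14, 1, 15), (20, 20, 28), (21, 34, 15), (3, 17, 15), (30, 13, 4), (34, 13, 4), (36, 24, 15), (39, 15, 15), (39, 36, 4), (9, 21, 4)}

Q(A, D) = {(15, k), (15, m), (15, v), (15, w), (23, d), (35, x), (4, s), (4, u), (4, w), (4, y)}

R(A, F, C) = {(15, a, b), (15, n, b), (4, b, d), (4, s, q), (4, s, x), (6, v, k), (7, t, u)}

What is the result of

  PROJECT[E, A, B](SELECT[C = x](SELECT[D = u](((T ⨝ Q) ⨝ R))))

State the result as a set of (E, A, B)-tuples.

Joining T and Q on A yields {(11, 28, 4, s), (11, 28, 4, u), (11, 28, 4, w), (11, 28, 4, y), (14, 1, 15, k), (14, 1, 15, m), (14, 1, 15, v), (14, 1, 15, w), (21, 34, 15, k), (21, 34, 15, m), (21, 34, 15, v), (21, 34, 15, w), (3, 17, 15, k), (3, 17, 15, m), (3, 17, 15, v), (3, 17, 15, w), (30, 13, 4, s), (30, 13, 4, u), (30, 13, 4, w), (30, 13, 4, y), (34, 13, 4, s), (34, 13, 4, u), (34, 13, 4, w), (34, 13, 4, y), (36, 24, 15, k), (36, 24, 15, m), (36, 24, 15, v), (36, 24, 15, w), (39, 15, 15, k), (39, 15, 15, m), (39, 15, 15, v), (39, 15, 15, w), (39, 36, 4, s), (39, 36, 4, u), (39, 36, 4, w), (39, 36, 4, y), (9, 21, 4, s), (9, 21, 4, u), (9, 21, 4, w), (9, 21, 4, y)}.
Joining (T ⨝ Q) and R on A yields {(11, 28, 4, s, b, d), (11, 28, 4, s, s, q), (11, 28, 4, s, s, x), (11, 28, 4, u, b, d), (11, 28, 4, u, s, q), (11, 28, 4, u, s, x), (11, 28, 4, w, b, d), (11, 28, 4, w, s, q), (11, 28, 4, w, s, x), (11, 28, 4, y, b, d), (11, 28, 4, y, s, q), (11, 28, 4, y, s, x), (14, 1, 15, k, a, b), (14, 1, 15, k, n, b), (14, 1, 15, m, a, b), (14, 1, 15, m, n, b), (14, 1, 15, v, a, b), (14, 1, 15, v, n, b), (14, 1, 15, w, a, b), (14, 1, 15, w, n, b), (21, 34, 15, k, a, b), (21, 34, 15, k, n, b), (21, 34, 15, m, a, b), (21, 34, 15, m, n, b), (21, 34, 15, v, a, b), (21, 34, 15, v, n, b), (21, 34, 15, w, a, b), (21, 34, 15, w, n, b), (3, 17, 15, k, a, b), (3, 17, 15, k, n, b), (3, 17, 15, m, a, b), (3, 17, 15, m, n, b), (3, 17, 15, v, a, b), (3, 17, 15, v, n, b), (3, 17, 15, w, a, b), (3, 17, 15, w, n, b), (30, 13, 4, s, b, d), (30, 13, 4, s, s, q), (30, 13, 4, s, s, x), (30, 13, 4, u, b, d), (30, 13, 4, u, s, q), (30, 13, 4, u, s, x), (30, 13, 4, w, b, d), (30, 13, 4, w, s, q), (30, 13, 4, w, s, x), (30, 13, 4, y, b, d), (30, 13, 4, y, s, q), (30, 13, 4, y, s, x), (34, 13, 4, s, b, d), (34, 13, 4, s, s, q), (34, 13, 4, s, s, x), (34, 13, 4, u, b, d), (34, 13, 4, u, s, q), (34, 13, 4, u, s, x), (34, 13, 4, w, b, d), (34, 13, 4, w, s, q), (34, 13, 4, w, s, x), (34, 13, 4, y, b, d), (34, 13, 4, y, s, q), (34, 13, 4, y, s, x), (36, 24, 15, k, a, b), (36, 24, 15, k, n, b), (36, 24, 15, m, a, b), (36, 24, 15, m, n, b), (36, 24, 15, v, a, b), (36, 24, 15, v, n, b), (36, 24, 15, w, a, b), (36, 24, 15, w, n, b), (39, 15, 15, k, a, b), (39, 15, 15, k, n, b), (39, 15, 15, m, a, b), (39, 15, 15, m, n, b), (39, 15, 15, v, a, b), (39, 15, 15, v, n, b), (39, 15, 15, w, a, b), (39, 15, 15, w, n, b), (39, 36, 4, s, b, d), (39, 36, 4, s, s, q), (39, 36, 4, s, s, x), (39, 36, 4, u, b, d), (39, 36, 4, u, s, q), (39, 36, 4, u, s, x), (39, 36, 4, w, b, d), (39, 36, 4, w, s, q), (39, 36, 4, w, s, x), (39, 36, 4, y, b, d), (39, 36, 4, y, s, q), (39, 36, 4, y, s, x), (9, 21, 4, s, b, d), (9, 21, 4, s, s, q), (9, 21, 4, s, s, x), (9, 21, 4, u, b, d), (9, 21, 4, u, s, q), (9, 21, 4, u, s, x), (9, 21, 4, w, b, d), (9, 21, 4, w, s, q), (9, 21, 4, w, s, x), (9, 21, 4, y, b, d), (9, 21, 4, y, s, q), (9, 21, 4, y, s, x)}.
Selection D = u: {(11, 28, 4, u, b, d), (11, 28, 4, u, s, q), (11, 28, 4, u, s, x), (30, 13, 4, u, b, d), (30, 13, 4, u, s, q), (30, 13, 4, u, s, x), (34, 13, 4, u, b, d), (34, 13, 4, u, s, q), (34, 13, 4, u, s, x), (39, 36, 4, u, b, d), (39, 36, 4, u, s, q), (39, 36, 4, u, s, x), (9, 21, 4, u, b, d), (9, 21, 4, u, s, q), (9, 21, 4, u, s, x)}
Selection C = x: {(11, 28, 4, u, s, x), (30, 13, 4, u, s, x), (34, 13, 4, u, s, x), (39, 36, 4, u, s, x), (9, 21, 4, u, s, x)}
Projecting to E, A, B: {(13, 4, 30), (13, 4, 34), (21, 4, 9), (28, 4, 11), (36, 4, 39)}

{(13, 4, 30), (13, 4, 34), (21, 4, 9), (28, 4, 11), (36, 4, 39)}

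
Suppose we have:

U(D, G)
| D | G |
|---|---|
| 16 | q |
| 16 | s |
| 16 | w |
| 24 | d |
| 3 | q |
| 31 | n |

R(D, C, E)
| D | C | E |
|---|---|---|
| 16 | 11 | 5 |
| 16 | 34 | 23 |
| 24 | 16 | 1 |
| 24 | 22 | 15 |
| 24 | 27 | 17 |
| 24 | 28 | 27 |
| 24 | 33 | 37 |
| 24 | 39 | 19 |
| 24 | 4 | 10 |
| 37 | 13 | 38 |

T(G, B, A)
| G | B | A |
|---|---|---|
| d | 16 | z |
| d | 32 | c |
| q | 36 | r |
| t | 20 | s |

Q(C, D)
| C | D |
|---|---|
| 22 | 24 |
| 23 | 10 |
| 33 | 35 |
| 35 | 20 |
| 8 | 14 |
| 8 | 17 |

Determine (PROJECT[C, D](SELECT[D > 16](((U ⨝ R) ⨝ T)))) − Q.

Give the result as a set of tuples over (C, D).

{(16, 24), (27, 24), (28, 24), (33, 24), (39, 24), (4, 24)}

Natural join on D: {(16, q, 11, 5), (16, q, 34, 23), (16, s, 11, 5), (16, s, 34, 23), (16, w, 11, 5), (16, w, 34, 23), (24, d, 16, 1), (24, d, 22, 15), (24, d, 27, 17), (24, d, 28, 27), (24, d, 33, 37), (24, d, 39, 19), (24, d, 4, 10)}
Natural join on G: {(16, q, 11, 5, 36, r), (16, q, 34, 23, 36, r), (24, d, 16, 1, 16, z), (24, d, 16, 1, 32, c), (24, d, 22, 15, 16, z), (24, d, 22, 15, 32, c), (24, d, 27, 17, 16, z), (24, d, 27, 17, 32, c), (24, d, 28, 27, 16, z), (24, d, 28, 27, 32, c), (24, d, 33, 37, 16, z), (24, d, 33, 37, 32, c), (24, d, 39, 19, 16, z), (24, d, 39, 19, 32, c), (24, d, 4, 10, 16, z), (24, d, 4, 10, 32, c)}
Selection D > 16: {(24, d, 16, 1, 16, z), (24, d, 16, 1, 32, c), (24, d, 22, 15, 16, z), (24, d, 22, 15, 32, c), (24, d, 27, 17, 16, z), (24, d, 27, 17, 32, c), (24, d, 28, 27, 16, z), (24, d, 28, 27, 32, c), (24, d, 33, 37, 16, z), (24, d, 33, 37, 32, c), (24, d, 39, 19, 16, z), (24, d, 39, 19, 32, c), (24, d, 4, 10, 16, z), (24, d, 4, 10, 32, c)}
Keep only column(s) C, D (7 duplicate(s) eliminated): {(16, 24), (22, 24), (27, 24), (28, 24), (33, 24), (39, 24), (4, 24)}
Set difference of the two operands is {(16, 24), (27, 24), (28, 24), (33, 24), (39, 24), (4, 24)}.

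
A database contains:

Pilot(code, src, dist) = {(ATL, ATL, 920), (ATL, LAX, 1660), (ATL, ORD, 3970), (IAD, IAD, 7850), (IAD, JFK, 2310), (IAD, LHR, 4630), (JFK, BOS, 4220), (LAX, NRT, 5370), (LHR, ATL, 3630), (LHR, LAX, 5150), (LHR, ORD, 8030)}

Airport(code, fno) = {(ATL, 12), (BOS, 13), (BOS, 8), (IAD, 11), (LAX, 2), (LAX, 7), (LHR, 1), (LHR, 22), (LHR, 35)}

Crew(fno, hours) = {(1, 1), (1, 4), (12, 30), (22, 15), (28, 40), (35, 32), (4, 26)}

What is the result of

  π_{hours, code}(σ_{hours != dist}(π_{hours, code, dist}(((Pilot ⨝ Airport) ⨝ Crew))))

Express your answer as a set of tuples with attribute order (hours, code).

Pilot ⋈ Airport (natural join on code): {(ATL, ATL, 920, 12), (ATL, LAX, 1660, 12), (ATL, ORD, 3970, 12), (IAD, IAD, 7850, 11), (IAD, JFK, 2310, 11), (IAD, LHR, 4630, 11), (LAX, NRT, 5370, 2), (LAX, NRT, 5370, 7), (LHR, ATL, 3630, 1), (LHR, ATL, 3630, 22), (LHR, ATL, 3630, 35), (LHR, LAX, 5150, 1), (LHR, LAX, 5150, 22), (LHR, LAX, 5150, 35), (LHR, ORD, 8030, 1), (LHR, ORD, 8030, 22), (LHR, ORD, 8030, 35)}
(Pilot ⨝ Airport) ⋈ Crew (natural join on fno): {(ATL, ATL, 920, 12, 30), (ATL, LAX, 1660, 12, 30), (ATL, ORD, 3970, 12, 30), (LHR, ATL, 3630, 1, 1), (LHR, ATL, 3630, 1, 4), (LHR, ATL, 3630, 22, 15), (LHR, ATL, 3630, 35, 32), (LHR, LAX, 5150, 1, 1), (LHR, LAX, 5150, 1, 4), (LHR, LAX, 5150, 22, 15), (LHR, LAX, 5150, 35, 32), (LHR, ORD, 8030, 1, 1), (LHR, ORD, 8030, 1, 4), (LHR, ORD, 8030, 22, 15), (LHR, ORD, 8030, 35, 32)}
π_{hours, code, dist} gives {(1, LHR, 3630), (1, LHR, 5150), (1, LHR, 8030), (15, LHR, 3630), (15, LHR, 5150), (15, LHR, 8030), (30, ATL, 1660), (30, ATL, 3970), (30, ATL, 920), (32, LHR, 3630), (32, LHR, 5150), (32, LHR, 8030), (4, LHR, 3630), (4, LHR, 5150), (4, LHR, 8030)}.
Filtering on hours != dist leaves {(1, LHR, 3630), (1, LHR, 5150), (1, LHR, 8030), (15, LHR, 3630), (15, LHR, 5150), (15, LHR, 8030), (30, ATL, 1660), (30, ATL, 3970), (30, ATL, 920), (32, LHR, 3630), (32, LHR, 5150), (32, LHR, 8030), (4, LHR, 3630), (4, LHR, 5150), (4, LHR, 8030)}.
π_{hours, code} gives {(1, LHR), (15, LHR), (30, ATL), (32, LHR), (4, LHR)} (10 duplicate(s) eliminated).

{(1, LHR), (15, LHR), (30, ATL), (32, LHR), (4, LHR)}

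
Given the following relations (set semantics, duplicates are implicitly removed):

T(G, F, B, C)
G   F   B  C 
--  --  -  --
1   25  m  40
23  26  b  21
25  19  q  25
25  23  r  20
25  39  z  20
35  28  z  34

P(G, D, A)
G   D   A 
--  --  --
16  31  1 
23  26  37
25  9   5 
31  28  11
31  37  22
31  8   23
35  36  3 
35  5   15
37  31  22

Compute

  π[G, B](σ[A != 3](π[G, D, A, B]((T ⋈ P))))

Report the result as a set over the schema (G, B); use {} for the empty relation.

{(23, b), (25, q), (25, r), (25, z), (35, z)}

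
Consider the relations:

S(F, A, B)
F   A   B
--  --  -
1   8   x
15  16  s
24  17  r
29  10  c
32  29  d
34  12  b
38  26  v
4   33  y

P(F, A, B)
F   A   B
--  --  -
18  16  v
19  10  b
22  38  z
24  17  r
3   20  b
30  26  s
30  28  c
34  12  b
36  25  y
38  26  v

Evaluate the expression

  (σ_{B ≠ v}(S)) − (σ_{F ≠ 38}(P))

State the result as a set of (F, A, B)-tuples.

{(1, 8, x), (15, 16, s), (29, 10, c), (32, 29, d), (4, 33, y)}

σ[B ≠ v]: keep tuples satisfying B ≠ v → {(1, 8, x), (15, 16, s), (24, 17, r), (29, 10, c), (32, 29, d), (34, 12, b), (4, 33, y)}
σ[F ≠ 38]: keep tuples satisfying F ≠ 38 → {(18, 16, v), (19, 10, b), (22, 38, z), (24, 17, r), (3, 20, b), (30, 26, s), (30, 28, c), (34, 12, b), (36, 25, y)}
Taking the difference: {(1, 8, x), (15, 16, s), (29, 10, c), (32, 29, d), (4, 33, y)}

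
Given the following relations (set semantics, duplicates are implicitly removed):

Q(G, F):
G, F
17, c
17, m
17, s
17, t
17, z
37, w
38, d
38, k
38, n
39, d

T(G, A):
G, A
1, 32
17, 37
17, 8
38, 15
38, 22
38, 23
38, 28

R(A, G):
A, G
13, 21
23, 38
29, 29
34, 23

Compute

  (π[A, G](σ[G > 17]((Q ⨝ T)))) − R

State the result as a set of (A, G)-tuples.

{(15, 38), (22, 38), (28, 38)}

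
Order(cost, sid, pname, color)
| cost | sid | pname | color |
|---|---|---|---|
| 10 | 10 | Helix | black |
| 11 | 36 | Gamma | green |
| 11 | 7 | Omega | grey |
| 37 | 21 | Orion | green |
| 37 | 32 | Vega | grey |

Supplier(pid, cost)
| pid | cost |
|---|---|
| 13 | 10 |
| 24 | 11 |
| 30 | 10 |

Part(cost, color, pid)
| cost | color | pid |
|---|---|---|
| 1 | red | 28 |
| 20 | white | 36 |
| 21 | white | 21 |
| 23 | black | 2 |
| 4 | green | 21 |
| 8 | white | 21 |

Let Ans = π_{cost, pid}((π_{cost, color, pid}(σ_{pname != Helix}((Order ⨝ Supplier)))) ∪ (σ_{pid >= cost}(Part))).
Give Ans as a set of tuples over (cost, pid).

Natural join on cost: {(10, 10, Helix, black, 13), (10, 10, Helix, black, 30), (11, 36, Gamma, green, 24), (11, 7, Omega, grey, 24)}
Apply σ_{pname != Helix}; surviving tuples: {(11, 36, Gamma, green, 24), (11, 7, Omega, grey, 24)}
Projecting to cost, color, pid: {(11, green, 24), (11, grey, 24)}
Apply σ_{pid >= cost}; surviving tuples: {(1, red, 28), (20, white, 36), (21, white, 21), (4, green, 21), (8, white, 21)}
Union: {(11, green, 24), (11, grey, 24)} with {(1, red, 28), (20, white, 36), (21, white, 21), (4, green, 21), (8, white, 21)} → {(1, red, 28), (11, green, 24), (11, grey, 24), (20, white, 36), (21, white, 21), (4, green, 21), (8, white, 21)}
Projecting to cost, pid (1 duplicate(s) eliminated): {(1, 28), (11, 24), (20, 36), (21, 21), (4, 21), (8, 21)}

{(1, 28), (11, 24), (20, 36), (21, 21), (4, 21), (8, 21)}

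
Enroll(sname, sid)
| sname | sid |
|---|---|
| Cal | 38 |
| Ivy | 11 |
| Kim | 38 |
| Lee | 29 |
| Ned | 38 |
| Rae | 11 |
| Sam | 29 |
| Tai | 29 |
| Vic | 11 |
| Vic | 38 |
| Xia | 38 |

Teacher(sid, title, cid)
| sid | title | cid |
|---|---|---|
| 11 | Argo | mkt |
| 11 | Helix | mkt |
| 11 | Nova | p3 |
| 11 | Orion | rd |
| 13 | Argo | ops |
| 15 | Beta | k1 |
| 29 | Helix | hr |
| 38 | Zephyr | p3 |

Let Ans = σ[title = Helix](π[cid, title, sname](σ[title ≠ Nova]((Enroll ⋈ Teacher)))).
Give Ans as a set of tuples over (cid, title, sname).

{(hr, Helix, Lee), (hr, Helix, Sam), (hr, Helix, Tai), (mkt, Helix, Ivy), (mkt, Helix, Rae), (mkt, Helix, Vic)}

Joining Enroll and Teacher on sid yields {(Cal, 38, Zephyr, p3), (Ivy, 11, Argo, mkt), (Ivy, 11, Helix, mkt), (Ivy, 11, Nova, p3), (Ivy, 11, Orion, rd), (Kim, 38, Zephyr, p3), (Lee, 29, Helix, hr), (Ned, 38, Zephyr, p3), (Rae, 11, Argo, mkt), (Rae, 11, Helix, mkt), (Rae, 11, Nova, p3), (Rae, 11, Orion, rd), (Sam, 29, Helix, hr), (Tai, 29, Helix, hr), (Vic, 11, Argo, mkt), (Vic, 11, Helix, mkt), (Vic, 11, Nova, p3), (Vic, 11, Orion, rd), (Vic, 38, Zephyr, p3), (Xia, 38, Zephyr, p3)}.
Selection title ≠ Nova: {(Cal, 38, Zephyr, p3), (Ivy, 11, Argo, mkt), (Ivy, 11, Helix, mkt), (Ivy, 11, Orion, rd), (Kim, 38, Zephyr, p3), (Lee, 29, Helix, hr), (Ned, 38, Zephyr, p3), (Rae, 11, Argo, mkt), (Rae, 11, Helix, mkt), (Rae, 11, Orion, rd), (Sam, 29, Helix, hr), (Tai, 29, Helix, hr), (Vic, 11, Argo, mkt), (Vic, 11, Helix, mkt), (Vic, 11, Orion, rd), (Vic, 38, Zephyr, p3), (Xia, 38, Zephyr, p3)}
π[cid, title, sname]: project onto (cid, title, sname) → {(hr, Helix, Lee), (hr, Helix, Sam), (hr, Helix, Tai), (mkt, Argo, Ivy), (mkt, Argo, Rae), (mkt, Argo, Vic), (mkt, Helix, Ivy), (mkt, Helix, Rae), (mkt, Helix, Vic), (p3, Zephyr, Cal), (p3, Zephyr, Kim), (p3, Zephyr, Ned), (p3, Zephyr, Vic), (p3, Zephyr, Xia), (rd, Orion, Ivy), (rd, Orion, Rae), (rd, Orion, Vic)}
Selection title = Helix: {(hr, Helix, Lee), (hr, Helix, Sam), (hr, Helix, Tai), (mkt, Helix, Ivy), (mkt, Helix, Rae), (mkt, Helix, Vic)}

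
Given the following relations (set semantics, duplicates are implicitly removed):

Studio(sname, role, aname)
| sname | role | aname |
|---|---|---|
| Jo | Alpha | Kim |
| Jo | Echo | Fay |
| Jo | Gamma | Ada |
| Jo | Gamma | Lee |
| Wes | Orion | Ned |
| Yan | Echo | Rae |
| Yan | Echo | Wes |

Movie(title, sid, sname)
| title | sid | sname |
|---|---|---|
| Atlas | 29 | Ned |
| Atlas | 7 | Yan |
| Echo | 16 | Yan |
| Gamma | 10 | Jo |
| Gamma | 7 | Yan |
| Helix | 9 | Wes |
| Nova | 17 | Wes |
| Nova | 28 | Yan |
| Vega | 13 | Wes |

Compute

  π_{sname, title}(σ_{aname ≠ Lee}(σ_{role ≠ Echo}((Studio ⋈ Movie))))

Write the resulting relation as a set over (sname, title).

{(Jo, Gamma), (Wes, Helix), (Wes, Nova), (Wes, Vega)}

Joining Studio and Movie on sname yields {(Jo, Alpha, Kim, Gamma, 10), (Jo, Echo, Fay, Gamma, 10), (Jo, Gamma, Ada, Gamma, 10), (Jo, Gamma, Lee, Gamma, 10), (Wes, Orion, Ned, Helix, 9), (Wes, Orion, Ned, Nova, 17), (Wes, Orion, Ned, Vega, 13), (Yan, Echo, Rae, Atlas, 7), (Yan, Echo, Rae, Echo, 16), (Yan, Echo, Rae, Gamma, 7), (Yan, Echo, Rae, Nova, 28), (Yan, Echo, Wes, Atlas, 7), (Yan, Echo, Wes, Echo, 16), (Yan, Echo, Wes, Gamma, 7), (Yan, Echo, Wes, Nova, 28)}.
Apply σ_{role ≠ Echo}; surviving tuples: {(Jo, Alpha, Kim, Gamma, 10), (Jo, Gamma, Ada, Gamma, 10), (Jo, Gamma, Lee, Gamma, 10), (Wes, Orion, Ned, Helix, 9), (Wes, Orion, Ned, Nova, 17), (Wes, Orion, Ned, Vega, 13)}
Apply σ_{aname ≠ Lee}; surviving tuples: {(Jo, Alpha, Kim, Gamma, 10), (Jo, Gamma, Ada, Gamma, 10), (Wes, Orion, Ned, Helix, 9), (Wes, Orion, Ned, Nova, 17), (Wes, Orion, Ned, Vega, 13)}
Projecting to sname, title (1 duplicate(s) eliminated): {(Jo, Gamma), (Wes, Helix), (Wes, Nova), (Wes, Vega)}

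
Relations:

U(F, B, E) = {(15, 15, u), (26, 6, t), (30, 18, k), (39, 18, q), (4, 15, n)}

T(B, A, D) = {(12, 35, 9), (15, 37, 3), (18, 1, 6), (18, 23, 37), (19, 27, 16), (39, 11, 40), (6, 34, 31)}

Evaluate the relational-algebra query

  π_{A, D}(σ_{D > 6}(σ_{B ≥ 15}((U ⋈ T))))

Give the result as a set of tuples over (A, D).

{(23, 37)}

Natural join on B: {(15, 15, u, 37, 3), (26, 6, t, 34, 31), (30, 18, k, 1, 6), (30, 18, k, 23, 37), (39, 18, q, 1, 6), (39, 18, q, 23, 37), (4, 15, n, 37, 3)}
Filtering on B ≥ 15 leaves {(15, 15, u, 37, 3), (30, 18, k, 1, 6), (30, 18, k, 23, 37), (39, 18, q, 1, 6), (39, 18, q, 23, 37), (4, 15, n, 37, 3)}.
Filtering on D > 6 leaves {(30, 18, k, 23, 37), (39, 18, q, 23, 37)}.
Projecting to A, D (1 duplicate(s) eliminated): {(23, 37)}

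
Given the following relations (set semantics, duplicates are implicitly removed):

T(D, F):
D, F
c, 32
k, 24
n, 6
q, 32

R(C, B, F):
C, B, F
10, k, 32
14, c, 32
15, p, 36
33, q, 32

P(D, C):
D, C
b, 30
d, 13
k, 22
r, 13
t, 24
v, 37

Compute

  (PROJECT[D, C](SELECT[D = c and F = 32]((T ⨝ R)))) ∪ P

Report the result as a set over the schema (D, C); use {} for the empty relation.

T ⋈ R (natural join on F): {(c, 32, 10, k), (c, 32, 14, c), (c, 32, 33, q), (q, 32, 10, k), (q, 32, 14, c), (q, 32, 33, q)}
σ[D = c and F = 32]: keep tuples satisfying D = c and F = 32 → {(c, 32, 10, k), (c, 32, 14, c), (c, 32, 33, q)}
π_{D, C} gives {(c, 10), (c, 14), (c, 33)}.
Set union of the two operands is {(b, 30), (c, 10), (c, 14), (c, 33), (d, 13), (k, 22), (r, 13), (t, 24), (v, 37)}.

{(b, 30), (c, 10), (c, 14), (c, 33), (d, 13), (k, 22), (r, 13), (t, 24), (v, 37)}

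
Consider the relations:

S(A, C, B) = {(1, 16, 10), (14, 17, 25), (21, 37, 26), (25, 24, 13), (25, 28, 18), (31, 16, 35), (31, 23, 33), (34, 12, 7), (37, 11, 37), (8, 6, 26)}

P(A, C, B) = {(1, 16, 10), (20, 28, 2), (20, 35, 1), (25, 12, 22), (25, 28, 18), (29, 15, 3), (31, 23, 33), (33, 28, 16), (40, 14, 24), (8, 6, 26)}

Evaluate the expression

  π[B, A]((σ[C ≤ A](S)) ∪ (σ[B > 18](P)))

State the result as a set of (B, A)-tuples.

{(13, 25), (22, 25), (24, 40), (26, 8), (33, 31), (35, 31), (37, 37), (7, 34)}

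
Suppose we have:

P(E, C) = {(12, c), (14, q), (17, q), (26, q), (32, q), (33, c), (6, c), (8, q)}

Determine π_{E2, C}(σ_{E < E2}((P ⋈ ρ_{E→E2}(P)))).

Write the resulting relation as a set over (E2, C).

{(12, c), (14, q), (17, q), (26, q), (32, q), (33, c)}

ρ[E→E2]: schema becomes (E2, C); tuples unchanged.
Joining P and ρ_{E→E2}(P) on C yields {(12, c, 12), (12, c, 33), (12, c, 6), (14, q, 14), (14, q, 17), (14, q, 26), (14, q, 32), (14, q, 8), (17, q, 14), (17, q, 17), (17, q, 26), (17, q, 32), (17, q, 8), (26, q, 14), (26, q, 17), (26, q, 26), (26, q, 32), (26, q, 8), (32, q, 14), (32, q, 17), (32, q, 26), (32, q, 32), (32, q, 8), (33, c, 12), (33, c, 33), (33, c, 6), (6, c, 12), (6, c, 33), (6, c, 6), (8, q, 14), (8, q, 17), (8, q, 26), (8, q, 32), (8, q, 8)}.
σ[E < E2]: keep tuples satisfying E < E2 → {(12, c, 33), (14, q, 17), (14, q, 26), (14, q, 32), (17, q, 26), (17, q, 32), (26, q, 32), (6, c, 12), (6, c, 33), (8, q, 14), (8, q, 17), (8, q, 26), (8, q, 32)}
π[E2, C]: project onto (E2, C) (7 duplicate(s) eliminated) → {(12, c), (14, q), (17, q), (26, q), (32, q), (33, c)}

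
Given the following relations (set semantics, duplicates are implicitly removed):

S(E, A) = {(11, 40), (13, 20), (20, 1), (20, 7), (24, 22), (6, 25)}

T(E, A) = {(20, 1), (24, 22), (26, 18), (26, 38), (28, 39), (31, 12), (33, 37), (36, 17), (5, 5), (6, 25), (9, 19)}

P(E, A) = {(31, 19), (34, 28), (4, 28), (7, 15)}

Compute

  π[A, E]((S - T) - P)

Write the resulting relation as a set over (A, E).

Taking the difference: {(11, 40), (13, 20), (20, 7)}
Taking the difference: {(11, 40), (13, 20), (20, 7)}
Projecting to A, E: {(20, 13), (40, 11), (7, 20)}

{(20, 13), (40, 11), (7, 20)}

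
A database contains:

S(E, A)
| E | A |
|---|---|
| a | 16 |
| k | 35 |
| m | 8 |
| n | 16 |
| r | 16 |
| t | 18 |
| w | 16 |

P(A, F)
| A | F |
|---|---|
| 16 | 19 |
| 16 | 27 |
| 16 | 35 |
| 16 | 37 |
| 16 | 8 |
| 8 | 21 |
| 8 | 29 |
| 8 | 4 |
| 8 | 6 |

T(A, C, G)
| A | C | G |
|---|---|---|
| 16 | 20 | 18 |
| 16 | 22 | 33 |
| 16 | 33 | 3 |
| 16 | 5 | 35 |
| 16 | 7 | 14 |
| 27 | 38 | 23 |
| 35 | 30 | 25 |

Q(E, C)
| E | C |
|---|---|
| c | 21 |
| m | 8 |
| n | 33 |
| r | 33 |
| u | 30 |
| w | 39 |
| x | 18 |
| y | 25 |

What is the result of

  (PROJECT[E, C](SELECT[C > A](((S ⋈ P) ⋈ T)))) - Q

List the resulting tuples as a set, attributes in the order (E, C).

{(a, 20), (a, 22), (a, 33), (n, 20), (n, 22), (r, 20), (r, 22), (w, 20), (w, 22), (w, 33)}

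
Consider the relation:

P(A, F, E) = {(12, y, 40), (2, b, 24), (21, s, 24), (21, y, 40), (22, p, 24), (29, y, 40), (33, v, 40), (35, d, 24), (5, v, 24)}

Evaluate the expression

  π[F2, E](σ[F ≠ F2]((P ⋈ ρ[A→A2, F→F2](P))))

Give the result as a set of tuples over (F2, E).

{(b, 24), (d, 24), (p, 24), (s, 24), (v, 24), (v, 40), (y, 40)}

ρ[A→A2, F→F2]: schema becomes (A2, F2, E); tuples unchanged.
Joining P and ρ[A→A2, F→F2](P) on E yields {(12, y, 40, 12, y), (12, y, 40, 21, y), (12, y, 40, 29, y), (12, y, 40, 33, v), (2, b, 24, 2, b), (2, b, 24, 21, s), (2, b, 24, 22, p), (2, b, 24, 35, d), (2, b, 24, 5, v), (21, s, 24, 2, b), (21, s, 24, 21, s), (21, s, 24, 22, p), (21, s, 24, 35, d), (21, s, 24, 5, v), (21, y, 40, 12, y), (21, y, 40, 21, y), (21, y, 40, 29, y), (21, y, 40, 33, v), (22, p, 24, 2, b), (22, p, 24, 21, s), (22, p, 24, 22, p), (22, p, 24, 35, d), (22, p, 24, 5, v), (29, y, 40, 12, y), (29, y, 40, 21, y), (29, y, 40, 29, y), (29, y, 40, 33, v), (33, v, 40, 12, y), (33, v, 40, 21, y), (33, v, 40, 29, y), (33, v, 40, 33, v), (35, d, 24, 2, b), (35, d, 24, 21, s), (35, d, 24, 22, p), (35, d, 24, 35, d), (35, d, 24, 5, v), (5, v, 24, 2, b), (5, v, 24, 21, s), (5, v, 24, 22, p), (5, v, 24, 35, d), (5, v, 24, 5, v)}.
Filtering on F ≠ F2 leaves {(12, y, 40, 33, v), (2, b, 24, 21, s), (2, b, 24, 22, p), (2, b, 24, 35, d), (2, b, 24, 5, v), (21, s, 24, 2, b), (21, s, 24, 22, p), (21, s, 24, 35, d), (21, s, 24, 5, v), (21, y, 40, 33, v), (22, p, 24, 2, b), (22, p, 24, 21, s), (22, p, 24, 35, d), (22, p, 24, 5, v), (29, y, 40, 33, v), (33, v, 40, 12, y), (33, v, 40, 21, y), (33, v, 40, 29, y), (35, d, 24, 2, b), (35, d, 24, 21, s), (35, d, 24, 22, p), (35, d, 24, 5, v), (5, v, 24, 2, b), (5, v, 24, 21, s), (5, v, 24, 22, p), (5, v, 24, 35, d)}.
π[F2, E]: project onto (F2, E) (19 duplicate(s) eliminated) → {(b, 24), (d, 24), (p, 24), (s, 24), (v, 24), (v, 40), (y, 40)}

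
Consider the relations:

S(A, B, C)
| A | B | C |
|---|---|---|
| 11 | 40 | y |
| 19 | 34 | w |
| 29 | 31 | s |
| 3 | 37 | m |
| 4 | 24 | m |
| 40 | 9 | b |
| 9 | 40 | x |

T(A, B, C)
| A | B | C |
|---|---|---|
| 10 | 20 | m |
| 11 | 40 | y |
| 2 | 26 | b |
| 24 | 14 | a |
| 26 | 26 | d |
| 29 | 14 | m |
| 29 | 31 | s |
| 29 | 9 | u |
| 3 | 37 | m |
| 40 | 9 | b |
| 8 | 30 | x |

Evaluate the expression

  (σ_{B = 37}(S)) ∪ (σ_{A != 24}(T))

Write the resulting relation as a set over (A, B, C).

{(10, 20, m), (11, 40, y), (2, 26, b), (26, 26, d), (29, 14, m), (29, 31, s), (29, 9, u), (3, 37, m), (40, 9, b), (8, 30, x)}

Apply σ_{B = 37}; surviving tuples: {(3, 37, m)}
Apply σ_{A != 24}; surviving tuples: {(10, 20, m), (11, 40, y), (2, 26, b), (26, 26, d), (29, 14, m), (29, 31, s), (29, 9, u), (3, 37, m), (40, 9, b), (8, 30, x)}
Set union of the two operands is {(10, 20, m), (11, 40, y), (2, 26, b), (26, 26, d), (29, 14, m), (29, 31, s), (29, 9, u), (3, 37, m), (40, 9, b), (8, 30, x)}.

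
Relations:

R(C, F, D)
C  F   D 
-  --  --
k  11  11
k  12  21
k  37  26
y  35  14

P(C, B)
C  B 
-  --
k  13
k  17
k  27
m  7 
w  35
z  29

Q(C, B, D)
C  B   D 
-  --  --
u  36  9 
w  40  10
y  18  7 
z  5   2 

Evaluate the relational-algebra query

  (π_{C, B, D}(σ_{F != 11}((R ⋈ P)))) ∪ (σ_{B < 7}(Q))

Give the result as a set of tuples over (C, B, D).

{(k, 13, 21), (k, 13, 26), (k, 17, 21), (k, 17, 26), (k, 27, 21), (k, 27, 26), (z, 5, 2)}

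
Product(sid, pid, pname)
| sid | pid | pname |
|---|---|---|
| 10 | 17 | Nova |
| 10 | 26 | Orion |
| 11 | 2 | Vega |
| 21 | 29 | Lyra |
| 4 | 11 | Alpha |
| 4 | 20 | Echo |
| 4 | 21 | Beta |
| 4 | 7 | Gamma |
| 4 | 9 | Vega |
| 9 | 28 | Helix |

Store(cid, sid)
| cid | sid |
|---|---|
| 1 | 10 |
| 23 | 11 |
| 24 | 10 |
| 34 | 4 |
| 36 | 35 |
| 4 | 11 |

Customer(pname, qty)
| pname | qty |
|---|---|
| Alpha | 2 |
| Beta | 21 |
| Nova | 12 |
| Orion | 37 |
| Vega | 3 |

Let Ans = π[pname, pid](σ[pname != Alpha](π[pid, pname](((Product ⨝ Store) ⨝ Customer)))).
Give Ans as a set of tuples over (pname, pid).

{(Beta, 21), (Nova, 17), (Orion, 26), (Vega, 2), (Vega, 9)}

Product ⋈ Store (natural join on sid): {(10, 17, Nova, 1), (10, 17, Nova, 24), (10, 26, Orion, 1), (10, 26, Orion, 24), (11, 2, Vega, 23), (11, 2, Vega, 4), (4, 11, Alpha, 34), (4, 20, Echo, 34), (4, 21, Beta, 34), (4, 7, Gamma, 34), (4, 9, Vega, 34)}
(Product ⨝ Store) ⋈ Customer (natural join on pname): {(10, 17, Nova, 1, 12), (10, 17, Nova, 24, 12), (10, 26, Orion, 1, 37), (10, 26, Orion, 24, 37), (11, 2, Vega, 23, 3), (11, 2, Vega, 4, 3), (4, 11, Alpha, 34, 2), (4, 21, Beta, 34, 21), (4, 9, Vega, 34, 3)}
π_{pid, pname} gives {(11, Alpha), (17, Nova), (2, Vega), (21, Beta), (26, Orion), (9, Vega)} (3 duplicate(s) eliminated).
Apply σ_{pname != Alpha}; surviving tuples: {(17, Nova), (2, Vega), (21, Beta), (26, Orion), (9, Vega)}
π_{pname, pid} gives {(Beta, 21), (Nova, 17), (Orion, 26), (Vega, 2), (Vega, 9)}.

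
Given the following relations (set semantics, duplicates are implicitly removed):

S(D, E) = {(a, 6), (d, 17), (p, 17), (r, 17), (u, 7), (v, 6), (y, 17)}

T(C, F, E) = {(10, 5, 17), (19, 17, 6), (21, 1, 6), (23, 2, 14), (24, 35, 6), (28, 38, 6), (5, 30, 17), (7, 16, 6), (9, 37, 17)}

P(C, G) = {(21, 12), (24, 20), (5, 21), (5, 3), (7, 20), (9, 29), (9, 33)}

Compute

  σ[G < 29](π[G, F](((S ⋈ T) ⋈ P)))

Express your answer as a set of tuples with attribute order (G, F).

{(12, 1), (20, 16), (20, 35), (21, 30), (3, 30)}

Joining S and T on E yields {(a, 6, 19, 17), (a, 6, 21, 1), (a, 6, 24, 35), (a, 6, 28, 38), (a, 6, 7, 16), (d, 17, 10, 5), (d, 17, 5, 30), (d, 17, 9, 37), (p, 17, 10, 5), (p, 17, 5, 30), (p, 17, 9, 37), (r, 17, 10, 5), (r, 17, 5, 30), (r, 17, 9, 37), (v, 6, 19, 17), (v, 6, 21, 1), (v, 6, 24, 35), (v, 6, 28, 38), (v, 6, 7, 16), (y, 17, 10, 5), (y, 17, 5, 30), (y, 17, 9, 37)}.
Joining (S ⋈ T) and P on C yields {(a, 6, 21, 1, 12), (a, 6, 24, 35, 20), (a, 6, 7, 16, 20), (d, 17, 5, 30, 21), (d, 17, 5, 30, 3), (d, 17, 9, 37, 29), (d, 17, 9, 37, 33), (p, 17, 5, 30, 21), (p, 17, 5, 30, 3), (p, 17, 9, 37, 29), (p, 17, 9, 37, 33), (r, 17, 5, 30, 21), (r, 17, 5, 30, 3), (r, 17, 9, 37, 29), (r, 17, 9, 37, 33), (v, 6, 21, 1, 12), (v, 6, 24, 35, 20), (v, 6, 7, 16, 20), (y, 17, 5, 30, 21), (y, 17, 5, 30, 3), (y, 17, 9, 37, 29), (y, 17, 9, 37, 33)}.
Keep only column(s) G, F (15 duplicate(s) eliminated): {(12, 1), (20, 16), (20, 35), (21, 30), (29, 37), (3, 30), (33, 37)}
Selection G < 29: {(12, 1), (20, 16), (20, 35), (21, 30), (3, 30)}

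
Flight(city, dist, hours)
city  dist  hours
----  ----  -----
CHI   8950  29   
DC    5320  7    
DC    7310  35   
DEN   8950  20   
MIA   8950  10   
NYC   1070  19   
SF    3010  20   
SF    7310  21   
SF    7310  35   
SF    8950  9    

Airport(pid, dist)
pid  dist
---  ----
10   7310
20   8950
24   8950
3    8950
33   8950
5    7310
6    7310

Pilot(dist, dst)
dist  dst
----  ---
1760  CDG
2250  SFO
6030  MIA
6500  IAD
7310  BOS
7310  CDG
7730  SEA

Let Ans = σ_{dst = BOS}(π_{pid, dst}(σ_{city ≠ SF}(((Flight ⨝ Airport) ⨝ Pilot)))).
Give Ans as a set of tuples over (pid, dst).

Natural join on dist: {(CHI, 8950, 29, 20), (CHI, 8950, 29, 24), (CHI, 8950, 29, 3), (CHI, 8950, 29, 33), (DC, 7310, 35, 10), (DC, 7310, 35, 5), (DC, 7310, 35, 6), (DEN, 8950, 20, 20), (DEN, 8950, 20, 24), (DEN, 8950, 20, 3), (DEN, 8950, 20, 33), (MIA, 8950, 10, 20), (MIA, 8950, 10, 24), (MIA, 8950, 10, 3), (MIA, 8950, 10, 33), (SF, 7310, 21, 10), (SF, 7310, 21, 5), (SF, 7310, 21, 6), (SF, 7310, 35, 10), (SF, 7310, 35, 5), (SF, 7310, 35, 6), (SF, 8950, 9, 20), (SF, 8950, 9, 24), (SF, 8950, 9, 3), (SF, 8950, 9, 33)}
Natural join on dist: {(DC, 7310, 35, 10, BOS), (DC, 7310, 35, 10, CDG), (DC, 7310, 35, 5, BOS), (DC, 7310, 35, 5, CDG), (DC, 7310, 35, 6, BOS), (DC, 7310, 35, 6, CDG), (SF, 7310, 21, 10, BOS), (SF, 7310, 21, 10, CDG), (SF, 7310, 21, 5, BOS), (SF, 7310, 21, 5, CDG), (SF, 7310, 21, 6, BOS), (SF, 7310, 21, 6, CDG), (SF, 7310, 35, 10, BOS), (SF, 7310, 35, 10, CDG), (SF, 7310, 35, 5, BOS), (SF, 7310, 35, 5, CDG), (SF, 7310, 35, 6, BOS), (SF, 7310, 35, 6, CDG)}
Filtering on city ≠ SF leaves {(DC, 7310, 35, 10, BOS), (DC, 7310, 35, 10, CDG), (DC, 7310, 35, 5, BOS), (DC, 7310, 35, 5, CDG), (DC, 7310, 35, 6, BOS), (DC, 7310, 35, 6, CDG)}.
π_{pid, dst} gives {(10, BOS), (10, CDG), (5, BOS), (5, CDG), (6, BOS), (6, CDG)}.
Filtering on dst = BOS leaves {(10, BOS), (5, BOS), (6, BOS)}.

{(10, BOS), (5, BOS), (6, BOS)}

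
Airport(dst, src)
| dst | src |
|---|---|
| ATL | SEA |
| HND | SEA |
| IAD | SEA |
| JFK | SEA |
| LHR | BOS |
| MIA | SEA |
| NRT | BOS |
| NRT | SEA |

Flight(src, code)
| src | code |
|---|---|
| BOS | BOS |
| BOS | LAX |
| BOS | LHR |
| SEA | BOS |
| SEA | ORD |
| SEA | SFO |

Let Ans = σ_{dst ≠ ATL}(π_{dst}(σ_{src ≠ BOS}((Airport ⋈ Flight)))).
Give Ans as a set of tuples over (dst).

Airport ⋈ Flight (natural join on src): {(ATL, SEA, BOS), (ATL, SEA, ORD), (ATL, SEA, SFO), (HND, SEA, BOS), (HND, SEA, ORD), (HND, SEA, SFO), (IAD, SEA, BOS), (IAD, SEA, ORD), (IAD, SEA, SFO), (JFK, SEA, BOS), (JFK, SEA, ORD), (JFK, SEA, SFO), (LHR, BOS, BOS), (LHR, BOS, LAX), (LHR, BOS, LHR), (MIA, SEA, BOS), (MIA, SEA, ORD), (MIA, SEA, SFO), (NRT, BOS, BOS), (NRT, BOS, LAX), (NRT, BOS, LHR), (NRT, SEA, BOS), (NRT, SEA, ORD), (NRT, SEA, SFO)}
Selection src ≠ BOS: {(ATL, SEA, BOS), (ATL, SEA, ORD), (ATL, SEA, SFO), (HND, SEA, BOS), (HND, SEA, ORD), (HND, SEA, SFO), (IAD, SEA, BOS), (IAD, SEA, ORD), (IAD, SEA, SFO), (JFK, SEA, BOS), (JFK, SEA, ORD), (JFK, SEA, SFO), (MIA, SEA, BOS), (MIA, SEA, ORD), (MIA, SEA, SFO), (NRT, SEA, BOS), (NRT, SEA, ORD), (NRT, SEA, SFO)}
Projecting to dst (12 duplicate(s) eliminated): {ATL, HND, IAD, JFK, MIA, NRT}
Selection dst ≠ ATL: {HND, IAD, JFK, MIA, NRT}

{HND, IAD, JFK, MIA, NRT}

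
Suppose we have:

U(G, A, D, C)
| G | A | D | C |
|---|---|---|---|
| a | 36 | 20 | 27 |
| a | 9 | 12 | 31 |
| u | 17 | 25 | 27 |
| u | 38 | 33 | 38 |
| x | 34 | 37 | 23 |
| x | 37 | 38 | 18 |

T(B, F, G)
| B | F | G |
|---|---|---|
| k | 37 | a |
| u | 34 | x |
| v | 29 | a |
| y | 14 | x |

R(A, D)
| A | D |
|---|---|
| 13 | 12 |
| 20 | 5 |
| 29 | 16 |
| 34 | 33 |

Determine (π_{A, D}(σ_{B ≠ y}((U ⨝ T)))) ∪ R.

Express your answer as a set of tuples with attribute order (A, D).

U ⋈ T (natural join on G): {(a, 36, 20, 27, k, 37), (a, 36, 20, 27, v, 29), (a, 9, 12, 31, k, 37), (a, 9, 12, 31, v, 29), (x, 34, 37, 23, u, 34), (x, 34, 37, 23, y, 14), (x, 37, 38, 18, u, 34), (x, 37, 38, 18, y, 14)}
Selection B ≠ y: {(a, 36, 20, 27, k, 37), (a, 36, 20, 27, v, 29), (a, 9, 12, 31, k, 37), (a, 9, 12, 31, v, 29), (x, 34, 37, 23, u, 34), (x, 37, 38, 18, u, 34)}
Projecting to A, D (2 duplicate(s) eliminated): {(34, 37), (36, 20), (37, 38), (9, 12)}
Taking the union: {(13, 12), (20, 5), (29, 16), (34, 33), (34, 37), (36, 20), (37, 38), (9, 12)}

{(13, 12), (20, 5), (29, 16), (34, 33), (34, 37), (36, 20), (37, 38), (9, 12)}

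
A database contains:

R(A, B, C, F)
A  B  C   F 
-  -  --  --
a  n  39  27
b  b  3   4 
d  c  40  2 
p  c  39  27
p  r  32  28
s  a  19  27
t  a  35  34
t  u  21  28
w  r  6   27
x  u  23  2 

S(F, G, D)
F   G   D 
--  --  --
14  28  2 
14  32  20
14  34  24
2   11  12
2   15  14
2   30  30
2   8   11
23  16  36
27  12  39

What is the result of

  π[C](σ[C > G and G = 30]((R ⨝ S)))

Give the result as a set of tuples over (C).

Natural join on F: {(a, n, 39, 27, 12, 39), (d, c, 40, 2, 11, 12), (d, c, 40, 2, 15, 14), (d, c, 40, 2, 30, 30), (d, c, 40, 2, 8, 11), (p, c, 39, 27, 12, 39), (s, a, 19, 27, 12, 39), (w, r, 6, 27, 12, 39), (x, u, 23, 2, 11, 12), (x, u, 23, 2, 15, 14), (x, u, 23, 2, 30, 30), (x, u, 23, 2, 8, 11)}
Apply σ_{C > G and G = 30}; surviving tuples: {(d, c, 40, 2, 30, 30)}
π[C]: project onto (C) → {40}

{40}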